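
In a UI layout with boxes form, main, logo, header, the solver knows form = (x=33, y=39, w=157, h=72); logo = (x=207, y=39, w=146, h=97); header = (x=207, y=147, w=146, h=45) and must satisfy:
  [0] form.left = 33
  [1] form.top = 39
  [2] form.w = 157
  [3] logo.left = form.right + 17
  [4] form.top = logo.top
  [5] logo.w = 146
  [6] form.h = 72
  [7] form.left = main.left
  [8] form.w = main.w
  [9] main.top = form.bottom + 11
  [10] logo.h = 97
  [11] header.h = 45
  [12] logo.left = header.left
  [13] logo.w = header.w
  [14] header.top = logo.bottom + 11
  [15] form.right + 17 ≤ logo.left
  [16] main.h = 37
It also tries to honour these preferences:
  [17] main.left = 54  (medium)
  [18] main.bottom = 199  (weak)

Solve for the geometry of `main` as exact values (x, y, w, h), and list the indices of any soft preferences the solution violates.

main = (x=33, y=122, w=157, h=37)
violated soft preferences: 17, 18

1. main.x = 33  [form.left = main.left]
2. main.w = 157  [form.w = main.w]
3. main.y = 122  [main.top = form.bottom + 11]
4. main.h = 37  [main.h = 37]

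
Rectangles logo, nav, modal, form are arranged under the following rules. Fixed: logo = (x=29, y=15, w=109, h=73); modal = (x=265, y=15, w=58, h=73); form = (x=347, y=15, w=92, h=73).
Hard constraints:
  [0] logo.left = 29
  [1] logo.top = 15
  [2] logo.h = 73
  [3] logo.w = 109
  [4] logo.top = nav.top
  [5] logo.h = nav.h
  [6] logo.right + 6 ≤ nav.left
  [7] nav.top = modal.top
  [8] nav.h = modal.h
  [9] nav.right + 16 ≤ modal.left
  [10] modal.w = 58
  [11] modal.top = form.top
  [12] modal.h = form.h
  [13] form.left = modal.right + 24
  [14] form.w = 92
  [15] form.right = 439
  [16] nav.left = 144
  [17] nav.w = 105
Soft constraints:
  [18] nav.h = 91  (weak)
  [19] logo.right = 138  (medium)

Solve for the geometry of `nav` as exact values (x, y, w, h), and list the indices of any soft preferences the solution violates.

nav = (x=144, y=15, w=105, h=73)
violated soft preferences: 18

1. nav.y = 15  [logo.top = nav.top]
2. nav.h = 73  [logo.h = nav.h]
3. nav.x = 144  [nav.left = 144]
4. nav.w = 105  [nav.w = 105]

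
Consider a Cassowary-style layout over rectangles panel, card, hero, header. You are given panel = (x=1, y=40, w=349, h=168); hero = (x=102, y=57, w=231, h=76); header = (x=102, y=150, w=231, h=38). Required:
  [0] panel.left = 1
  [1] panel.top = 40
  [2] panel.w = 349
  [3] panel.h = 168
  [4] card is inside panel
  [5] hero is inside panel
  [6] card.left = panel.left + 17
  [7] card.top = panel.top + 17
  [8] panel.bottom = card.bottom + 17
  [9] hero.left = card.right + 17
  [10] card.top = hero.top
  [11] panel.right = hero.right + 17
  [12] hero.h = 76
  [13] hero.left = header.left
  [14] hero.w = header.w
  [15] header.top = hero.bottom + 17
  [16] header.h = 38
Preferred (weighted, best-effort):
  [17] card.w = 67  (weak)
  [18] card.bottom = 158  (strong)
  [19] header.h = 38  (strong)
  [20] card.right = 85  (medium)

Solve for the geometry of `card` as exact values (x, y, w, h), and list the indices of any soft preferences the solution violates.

card = (x=18, y=57, w=67, h=134)
violated soft preferences: 18

1. card.x = 18  [card.left = panel.left + 17]
2. card.y = 57  [card.top = panel.top + 17]
3. card.h = 134  [panel.bottom = card.bottom + 17]
4. card.w = 67  [hero.left = card.right + 17]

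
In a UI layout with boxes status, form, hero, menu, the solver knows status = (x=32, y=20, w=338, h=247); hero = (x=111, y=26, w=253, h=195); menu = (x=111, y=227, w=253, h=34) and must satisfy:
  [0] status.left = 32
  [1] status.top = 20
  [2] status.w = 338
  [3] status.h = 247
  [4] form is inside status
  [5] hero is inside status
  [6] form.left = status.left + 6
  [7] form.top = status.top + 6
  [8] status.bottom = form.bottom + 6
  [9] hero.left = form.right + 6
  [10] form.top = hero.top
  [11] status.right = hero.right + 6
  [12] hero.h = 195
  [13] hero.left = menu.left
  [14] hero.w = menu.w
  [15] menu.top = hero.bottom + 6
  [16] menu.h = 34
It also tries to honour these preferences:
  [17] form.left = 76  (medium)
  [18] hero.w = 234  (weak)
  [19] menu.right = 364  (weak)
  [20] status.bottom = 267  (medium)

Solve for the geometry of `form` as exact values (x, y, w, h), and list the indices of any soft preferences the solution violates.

1. form.x = 38  [form.left = status.left + 6]
2. form.y = 26  [form.top = status.top + 6]
3. form.h = 235  [status.bottom = form.bottom + 6]
4. form.w = 67  [hero.left = form.right + 6]

form = (x=38, y=26, w=67, h=235)
violated soft preferences: 17, 18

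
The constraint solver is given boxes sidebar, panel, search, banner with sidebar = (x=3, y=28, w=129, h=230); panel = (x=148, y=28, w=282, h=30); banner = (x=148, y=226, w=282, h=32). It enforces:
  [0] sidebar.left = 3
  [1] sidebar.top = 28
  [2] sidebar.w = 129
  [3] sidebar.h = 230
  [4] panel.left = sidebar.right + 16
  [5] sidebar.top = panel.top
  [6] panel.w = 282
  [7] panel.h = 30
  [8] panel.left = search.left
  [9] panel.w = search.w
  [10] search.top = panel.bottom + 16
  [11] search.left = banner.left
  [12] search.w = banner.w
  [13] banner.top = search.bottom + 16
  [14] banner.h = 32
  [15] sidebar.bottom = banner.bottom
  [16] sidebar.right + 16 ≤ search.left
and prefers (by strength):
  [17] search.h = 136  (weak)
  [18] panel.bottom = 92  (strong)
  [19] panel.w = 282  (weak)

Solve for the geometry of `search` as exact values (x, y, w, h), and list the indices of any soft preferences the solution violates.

search = (x=148, y=74, w=282, h=136)
violated soft preferences: 18

1. search.x = 148  [panel.left = search.left]
2. search.w = 282  [panel.w = search.w]
3. search.y = 74  [search.top = panel.bottom + 16]
4. search.h = 136  [banner.top = search.bottom + 16]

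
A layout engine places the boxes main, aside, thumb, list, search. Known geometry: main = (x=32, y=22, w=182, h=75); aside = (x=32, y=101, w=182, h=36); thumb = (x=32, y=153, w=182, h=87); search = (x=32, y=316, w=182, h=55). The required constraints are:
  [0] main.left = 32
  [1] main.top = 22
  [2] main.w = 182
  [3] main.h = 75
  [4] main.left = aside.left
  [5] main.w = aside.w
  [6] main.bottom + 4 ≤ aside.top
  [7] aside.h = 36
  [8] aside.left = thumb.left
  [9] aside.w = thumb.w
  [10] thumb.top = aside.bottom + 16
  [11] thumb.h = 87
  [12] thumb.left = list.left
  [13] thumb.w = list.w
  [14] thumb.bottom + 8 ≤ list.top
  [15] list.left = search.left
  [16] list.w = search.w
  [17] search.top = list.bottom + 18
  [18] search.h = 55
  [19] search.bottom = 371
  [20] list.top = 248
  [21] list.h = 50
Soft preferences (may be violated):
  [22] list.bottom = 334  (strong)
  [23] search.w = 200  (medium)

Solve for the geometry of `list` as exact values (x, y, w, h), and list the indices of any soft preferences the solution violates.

1. list.x = 32  [thumb.left = list.left]
2. list.w = 182  [thumb.w = list.w]
3. list.y = 248  [list.top = 248]
4. list.h = 50  [list.h = 50]

list = (x=32, y=248, w=182, h=50)
violated soft preferences: 22, 23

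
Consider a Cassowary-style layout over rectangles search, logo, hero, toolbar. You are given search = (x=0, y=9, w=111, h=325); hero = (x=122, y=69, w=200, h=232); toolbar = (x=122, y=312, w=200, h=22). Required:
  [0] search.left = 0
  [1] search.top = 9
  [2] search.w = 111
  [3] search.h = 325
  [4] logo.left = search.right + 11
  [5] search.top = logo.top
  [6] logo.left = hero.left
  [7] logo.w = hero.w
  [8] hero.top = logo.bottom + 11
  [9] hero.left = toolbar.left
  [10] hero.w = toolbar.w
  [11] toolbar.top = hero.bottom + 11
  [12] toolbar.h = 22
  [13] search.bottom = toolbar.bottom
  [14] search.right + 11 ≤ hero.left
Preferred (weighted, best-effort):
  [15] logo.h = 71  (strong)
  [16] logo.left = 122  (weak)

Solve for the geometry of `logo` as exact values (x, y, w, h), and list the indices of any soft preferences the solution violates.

logo = (x=122, y=9, w=200, h=49)
violated soft preferences: 15

1. logo.x = 122  [logo.left = search.right + 11]
2. logo.y = 9  [search.top = logo.top]
3. logo.w = 200  [logo.w = hero.w]
4. logo.h = 49  [hero.top = logo.bottom + 11]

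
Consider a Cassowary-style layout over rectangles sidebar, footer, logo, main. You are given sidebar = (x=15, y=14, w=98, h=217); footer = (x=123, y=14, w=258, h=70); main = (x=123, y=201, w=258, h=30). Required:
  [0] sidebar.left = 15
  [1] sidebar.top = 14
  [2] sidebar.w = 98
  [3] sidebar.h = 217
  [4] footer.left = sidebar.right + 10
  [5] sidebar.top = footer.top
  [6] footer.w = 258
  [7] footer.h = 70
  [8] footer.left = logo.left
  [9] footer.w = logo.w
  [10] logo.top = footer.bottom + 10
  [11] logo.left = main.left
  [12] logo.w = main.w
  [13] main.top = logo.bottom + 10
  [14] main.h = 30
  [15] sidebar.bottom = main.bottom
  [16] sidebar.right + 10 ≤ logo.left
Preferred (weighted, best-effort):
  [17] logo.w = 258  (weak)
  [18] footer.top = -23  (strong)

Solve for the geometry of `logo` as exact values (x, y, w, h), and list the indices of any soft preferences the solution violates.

logo = (x=123, y=94, w=258, h=97)
violated soft preferences: 18

1. logo.x = 123  [footer.left = logo.left]
2. logo.w = 258  [footer.w = logo.w]
3. logo.y = 94  [logo.top = footer.bottom + 10]
4. logo.h = 97  [main.top = logo.bottom + 10]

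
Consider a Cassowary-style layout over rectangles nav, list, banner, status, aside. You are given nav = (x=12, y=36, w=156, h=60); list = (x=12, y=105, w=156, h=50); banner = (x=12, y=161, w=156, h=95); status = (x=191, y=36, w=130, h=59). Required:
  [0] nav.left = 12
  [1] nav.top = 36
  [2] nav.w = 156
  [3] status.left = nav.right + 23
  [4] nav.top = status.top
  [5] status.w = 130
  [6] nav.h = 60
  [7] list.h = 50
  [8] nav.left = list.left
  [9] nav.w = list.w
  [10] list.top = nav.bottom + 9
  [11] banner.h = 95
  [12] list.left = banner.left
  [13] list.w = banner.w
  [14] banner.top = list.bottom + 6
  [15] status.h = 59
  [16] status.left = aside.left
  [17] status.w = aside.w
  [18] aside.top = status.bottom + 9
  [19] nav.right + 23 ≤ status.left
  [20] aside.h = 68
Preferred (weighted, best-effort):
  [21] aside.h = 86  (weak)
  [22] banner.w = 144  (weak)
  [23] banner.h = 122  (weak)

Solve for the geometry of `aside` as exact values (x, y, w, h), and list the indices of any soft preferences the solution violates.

aside = (x=191, y=104, w=130, h=68)
violated soft preferences: 21, 22, 23

1. aside.x = 191  [status.left = aside.left]
2. aside.w = 130  [status.w = aside.w]
3. aside.y = 104  [aside.top = status.bottom + 9]
4. aside.h = 68  [aside.h = 68]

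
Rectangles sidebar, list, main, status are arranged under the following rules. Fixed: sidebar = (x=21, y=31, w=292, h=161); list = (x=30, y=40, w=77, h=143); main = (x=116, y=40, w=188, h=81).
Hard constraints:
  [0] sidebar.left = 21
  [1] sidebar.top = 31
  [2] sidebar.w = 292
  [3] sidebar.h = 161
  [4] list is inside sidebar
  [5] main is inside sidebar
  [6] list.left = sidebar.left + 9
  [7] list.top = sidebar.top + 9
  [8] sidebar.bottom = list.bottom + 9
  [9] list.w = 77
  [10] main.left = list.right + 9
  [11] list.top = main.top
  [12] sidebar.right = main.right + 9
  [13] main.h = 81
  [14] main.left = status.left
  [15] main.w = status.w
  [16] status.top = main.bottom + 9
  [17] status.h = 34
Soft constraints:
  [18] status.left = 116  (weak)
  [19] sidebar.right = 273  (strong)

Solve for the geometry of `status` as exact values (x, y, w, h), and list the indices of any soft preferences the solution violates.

1. status.x = 116  [main.left = status.left]
2. status.w = 188  [main.w = status.w]
3. status.y = 130  [status.top = main.bottom + 9]
4. status.h = 34  [status.h = 34]

status = (x=116, y=130, w=188, h=34)
violated soft preferences: 19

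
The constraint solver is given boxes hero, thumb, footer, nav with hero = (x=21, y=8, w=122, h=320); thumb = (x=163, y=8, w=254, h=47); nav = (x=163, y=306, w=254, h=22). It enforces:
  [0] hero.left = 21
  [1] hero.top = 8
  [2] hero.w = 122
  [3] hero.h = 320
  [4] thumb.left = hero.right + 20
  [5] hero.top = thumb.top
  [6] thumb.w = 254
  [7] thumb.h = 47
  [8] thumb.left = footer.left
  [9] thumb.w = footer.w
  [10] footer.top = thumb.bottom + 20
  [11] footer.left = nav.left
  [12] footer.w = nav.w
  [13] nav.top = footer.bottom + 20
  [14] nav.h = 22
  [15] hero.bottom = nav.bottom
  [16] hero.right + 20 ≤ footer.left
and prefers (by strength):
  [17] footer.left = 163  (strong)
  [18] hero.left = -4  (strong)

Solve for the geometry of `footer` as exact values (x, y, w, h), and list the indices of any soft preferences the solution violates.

footer = (x=163, y=75, w=254, h=211)
violated soft preferences: 18

1. footer.x = 163  [thumb.left = footer.left]
2. footer.w = 254  [thumb.w = footer.w]
3. footer.y = 75  [footer.top = thumb.bottom + 20]
4. footer.h = 211  [nav.top = footer.bottom + 20]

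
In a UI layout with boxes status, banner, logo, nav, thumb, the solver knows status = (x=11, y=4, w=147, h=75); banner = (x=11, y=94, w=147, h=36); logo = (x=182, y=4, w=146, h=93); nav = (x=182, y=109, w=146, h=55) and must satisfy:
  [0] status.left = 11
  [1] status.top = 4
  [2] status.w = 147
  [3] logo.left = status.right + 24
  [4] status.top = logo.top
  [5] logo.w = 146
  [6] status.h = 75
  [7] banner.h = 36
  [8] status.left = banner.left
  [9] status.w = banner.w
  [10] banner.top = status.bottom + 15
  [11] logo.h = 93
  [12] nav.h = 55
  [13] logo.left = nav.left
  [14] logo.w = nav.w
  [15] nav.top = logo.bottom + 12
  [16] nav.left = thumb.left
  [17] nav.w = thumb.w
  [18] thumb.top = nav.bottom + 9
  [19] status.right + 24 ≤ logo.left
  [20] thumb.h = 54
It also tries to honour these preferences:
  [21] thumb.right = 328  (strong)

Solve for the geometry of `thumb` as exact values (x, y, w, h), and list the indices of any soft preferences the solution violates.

1. thumb.x = 182  [nav.left = thumb.left]
2. thumb.w = 146  [nav.w = thumb.w]
3. thumb.y = 173  [thumb.top = nav.bottom + 9]
4. thumb.h = 54  [thumb.h = 54]

thumb = (x=182, y=173, w=146, h=54)
violated soft preferences: none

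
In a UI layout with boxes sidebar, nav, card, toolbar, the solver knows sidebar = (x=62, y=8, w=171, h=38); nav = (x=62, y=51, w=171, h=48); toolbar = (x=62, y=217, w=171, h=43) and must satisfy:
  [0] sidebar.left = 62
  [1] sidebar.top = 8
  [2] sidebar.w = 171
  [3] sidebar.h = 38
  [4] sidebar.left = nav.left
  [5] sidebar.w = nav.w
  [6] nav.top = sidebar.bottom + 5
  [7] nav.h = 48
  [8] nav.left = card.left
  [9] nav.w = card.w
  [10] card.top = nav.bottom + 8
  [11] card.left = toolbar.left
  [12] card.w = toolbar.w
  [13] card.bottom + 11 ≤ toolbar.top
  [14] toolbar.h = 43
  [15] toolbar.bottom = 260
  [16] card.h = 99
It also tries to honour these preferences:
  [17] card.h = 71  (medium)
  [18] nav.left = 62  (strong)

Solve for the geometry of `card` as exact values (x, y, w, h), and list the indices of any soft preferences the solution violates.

card = (x=62, y=107, w=171, h=99)
violated soft preferences: 17

1. card.x = 62  [nav.left = card.left]
2. card.w = 171  [nav.w = card.w]
3. card.y = 107  [card.top = nav.bottom + 8]
4. card.h = 99  [card.h = 99]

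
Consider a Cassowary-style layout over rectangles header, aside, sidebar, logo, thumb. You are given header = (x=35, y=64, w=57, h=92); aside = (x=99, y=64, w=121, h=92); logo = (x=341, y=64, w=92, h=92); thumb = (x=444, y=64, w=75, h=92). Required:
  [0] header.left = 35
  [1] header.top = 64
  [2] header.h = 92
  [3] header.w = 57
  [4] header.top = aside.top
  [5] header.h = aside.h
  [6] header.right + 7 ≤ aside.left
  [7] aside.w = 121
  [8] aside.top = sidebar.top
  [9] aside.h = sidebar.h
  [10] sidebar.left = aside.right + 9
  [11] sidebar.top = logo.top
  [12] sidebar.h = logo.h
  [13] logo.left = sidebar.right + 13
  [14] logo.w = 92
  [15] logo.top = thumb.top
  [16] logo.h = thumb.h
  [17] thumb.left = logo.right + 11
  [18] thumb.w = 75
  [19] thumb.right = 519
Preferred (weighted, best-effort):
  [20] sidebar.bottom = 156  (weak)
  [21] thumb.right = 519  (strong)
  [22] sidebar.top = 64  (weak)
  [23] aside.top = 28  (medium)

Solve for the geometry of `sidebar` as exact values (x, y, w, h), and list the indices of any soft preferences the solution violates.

1. sidebar.y = 64  [aside.top = sidebar.top]
2. sidebar.h = 92  [aside.h = sidebar.h]
3. sidebar.x = 229  [sidebar.left = aside.right + 9]
4. sidebar.w = 99  [logo.left = sidebar.right + 13]

sidebar = (x=229, y=64, w=99, h=92)
violated soft preferences: 23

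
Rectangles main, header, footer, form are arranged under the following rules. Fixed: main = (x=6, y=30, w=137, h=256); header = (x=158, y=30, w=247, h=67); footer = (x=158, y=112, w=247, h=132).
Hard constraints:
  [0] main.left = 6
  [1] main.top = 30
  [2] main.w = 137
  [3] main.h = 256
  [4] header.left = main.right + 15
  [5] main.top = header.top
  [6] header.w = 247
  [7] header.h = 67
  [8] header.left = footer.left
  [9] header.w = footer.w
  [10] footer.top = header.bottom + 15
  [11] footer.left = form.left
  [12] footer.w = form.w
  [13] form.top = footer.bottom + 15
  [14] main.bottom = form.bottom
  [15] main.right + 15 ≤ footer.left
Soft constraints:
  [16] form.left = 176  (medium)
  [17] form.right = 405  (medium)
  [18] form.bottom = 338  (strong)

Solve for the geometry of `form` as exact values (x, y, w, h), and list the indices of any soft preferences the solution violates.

form = (x=158, y=259, w=247, h=27)
violated soft preferences: 16, 18

1. form.x = 158  [footer.left = form.left]
2. form.w = 247  [footer.w = form.w]
3. form.y = 259  [form.top = footer.bottom + 15]
4. form.h = 27  [main.bottom = form.bottom]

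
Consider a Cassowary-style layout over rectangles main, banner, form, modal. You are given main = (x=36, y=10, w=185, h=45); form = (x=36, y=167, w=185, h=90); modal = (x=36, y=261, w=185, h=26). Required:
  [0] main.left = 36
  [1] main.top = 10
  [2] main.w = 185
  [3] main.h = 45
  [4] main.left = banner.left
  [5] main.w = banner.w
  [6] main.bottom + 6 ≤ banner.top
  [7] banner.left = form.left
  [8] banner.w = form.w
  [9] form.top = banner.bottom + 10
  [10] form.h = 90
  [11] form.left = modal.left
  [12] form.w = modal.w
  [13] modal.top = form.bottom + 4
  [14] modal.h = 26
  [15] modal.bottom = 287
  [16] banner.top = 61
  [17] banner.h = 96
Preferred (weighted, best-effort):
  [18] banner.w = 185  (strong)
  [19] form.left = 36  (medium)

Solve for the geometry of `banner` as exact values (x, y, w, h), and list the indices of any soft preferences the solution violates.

banner = (x=36, y=61, w=185, h=96)
violated soft preferences: none

1. banner.x = 36  [main.left = banner.left]
2. banner.w = 185  [main.w = banner.w]
3. banner.y = 61  [banner.top = 61]
4. banner.h = 96  [banner.h = 96]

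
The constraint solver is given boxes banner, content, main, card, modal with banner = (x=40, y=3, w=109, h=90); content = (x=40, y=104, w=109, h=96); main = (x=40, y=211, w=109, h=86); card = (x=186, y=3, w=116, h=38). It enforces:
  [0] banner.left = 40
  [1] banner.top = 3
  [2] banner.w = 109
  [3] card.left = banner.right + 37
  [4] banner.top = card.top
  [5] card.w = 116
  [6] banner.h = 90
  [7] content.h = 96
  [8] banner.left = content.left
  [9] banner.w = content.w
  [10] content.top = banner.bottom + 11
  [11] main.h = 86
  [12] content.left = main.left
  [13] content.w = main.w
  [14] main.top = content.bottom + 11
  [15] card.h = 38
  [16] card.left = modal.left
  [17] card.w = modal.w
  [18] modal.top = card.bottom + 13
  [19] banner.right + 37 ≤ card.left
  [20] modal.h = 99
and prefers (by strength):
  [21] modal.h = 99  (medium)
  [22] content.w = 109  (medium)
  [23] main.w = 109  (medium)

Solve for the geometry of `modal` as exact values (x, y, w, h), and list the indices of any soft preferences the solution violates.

1. modal.x = 186  [card.left = modal.left]
2. modal.w = 116  [card.w = modal.w]
3. modal.y = 54  [modal.top = card.bottom + 13]
4. modal.h = 99  [modal.h = 99]

modal = (x=186, y=54, w=116, h=99)
violated soft preferences: none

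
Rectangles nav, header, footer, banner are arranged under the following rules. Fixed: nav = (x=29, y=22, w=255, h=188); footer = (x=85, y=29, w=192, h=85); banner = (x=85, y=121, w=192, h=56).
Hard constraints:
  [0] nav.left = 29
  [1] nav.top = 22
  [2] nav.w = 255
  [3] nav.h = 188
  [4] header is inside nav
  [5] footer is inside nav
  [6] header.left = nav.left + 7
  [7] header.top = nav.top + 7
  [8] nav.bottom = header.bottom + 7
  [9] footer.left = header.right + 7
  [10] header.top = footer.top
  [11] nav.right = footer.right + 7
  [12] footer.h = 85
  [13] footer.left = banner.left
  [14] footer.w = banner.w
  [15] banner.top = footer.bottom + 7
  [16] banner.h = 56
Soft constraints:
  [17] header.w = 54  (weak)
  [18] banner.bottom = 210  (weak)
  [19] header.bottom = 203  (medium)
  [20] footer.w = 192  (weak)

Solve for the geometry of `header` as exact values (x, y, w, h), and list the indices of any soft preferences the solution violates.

1. header.x = 36  [header.left = nav.left + 7]
2. header.y = 29  [header.top = nav.top + 7]
3. header.h = 174  [nav.bottom = header.bottom + 7]
4. header.w = 42  [footer.left = header.right + 7]

header = (x=36, y=29, w=42, h=174)
violated soft preferences: 17, 18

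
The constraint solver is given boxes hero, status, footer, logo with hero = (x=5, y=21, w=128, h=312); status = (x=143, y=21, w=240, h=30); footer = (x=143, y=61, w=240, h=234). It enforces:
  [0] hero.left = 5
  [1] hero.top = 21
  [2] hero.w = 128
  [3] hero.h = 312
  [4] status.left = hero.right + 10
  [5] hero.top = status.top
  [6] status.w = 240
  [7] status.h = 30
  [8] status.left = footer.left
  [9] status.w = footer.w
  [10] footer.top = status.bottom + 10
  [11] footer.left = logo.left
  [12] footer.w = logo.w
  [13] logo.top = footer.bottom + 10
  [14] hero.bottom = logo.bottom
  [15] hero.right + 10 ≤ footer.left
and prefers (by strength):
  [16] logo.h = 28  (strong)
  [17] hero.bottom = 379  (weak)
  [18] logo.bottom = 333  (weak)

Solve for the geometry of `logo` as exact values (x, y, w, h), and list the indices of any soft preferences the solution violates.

logo = (x=143, y=305, w=240, h=28)
violated soft preferences: 17

1. logo.x = 143  [footer.left = logo.left]
2. logo.w = 240  [footer.w = logo.w]
3. logo.y = 305  [logo.top = footer.bottom + 10]
4. logo.h = 28  [hero.bottom = logo.bottom]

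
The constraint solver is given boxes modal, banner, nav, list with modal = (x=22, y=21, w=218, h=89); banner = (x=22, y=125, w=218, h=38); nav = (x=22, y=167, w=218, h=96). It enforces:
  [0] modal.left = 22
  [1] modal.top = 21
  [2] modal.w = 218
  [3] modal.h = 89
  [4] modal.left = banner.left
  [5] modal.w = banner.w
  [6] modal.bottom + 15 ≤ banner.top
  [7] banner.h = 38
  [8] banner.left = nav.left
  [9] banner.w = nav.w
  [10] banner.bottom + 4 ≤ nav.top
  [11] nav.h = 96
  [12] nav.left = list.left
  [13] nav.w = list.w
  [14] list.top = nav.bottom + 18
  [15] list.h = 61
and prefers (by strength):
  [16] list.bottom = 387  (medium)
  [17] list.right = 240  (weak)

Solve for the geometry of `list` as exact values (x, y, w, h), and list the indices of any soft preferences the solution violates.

list = (x=22, y=281, w=218, h=61)
violated soft preferences: 16

1. list.x = 22  [nav.left = list.left]
2. list.w = 218  [nav.w = list.w]
3. list.y = 281  [list.top = nav.bottom + 18]
4. list.h = 61  [list.h = 61]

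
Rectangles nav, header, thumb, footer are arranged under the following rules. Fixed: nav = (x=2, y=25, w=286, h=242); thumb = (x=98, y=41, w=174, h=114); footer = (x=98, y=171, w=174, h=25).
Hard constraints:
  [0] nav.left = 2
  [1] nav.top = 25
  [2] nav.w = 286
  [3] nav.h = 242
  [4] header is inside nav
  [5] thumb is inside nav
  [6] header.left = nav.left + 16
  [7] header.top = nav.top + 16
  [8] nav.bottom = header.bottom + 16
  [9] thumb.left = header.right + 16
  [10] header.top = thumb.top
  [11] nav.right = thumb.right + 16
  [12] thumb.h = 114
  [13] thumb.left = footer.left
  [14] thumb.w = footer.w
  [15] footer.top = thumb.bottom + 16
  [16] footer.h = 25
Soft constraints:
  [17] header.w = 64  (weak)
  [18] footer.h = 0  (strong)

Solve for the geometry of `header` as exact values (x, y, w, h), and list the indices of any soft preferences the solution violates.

header = (x=18, y=41, w=64, h=210)
violated soft preferences: 18

1. header.x = 18  [header.left = nav.left + 16]
2. header.y = 41  [header.top = nav.top + 16]
3. header.h = 210  [nav.bottom = header.bottom + 16]
4. header.w = 64  [thumb.left = header.right + 16]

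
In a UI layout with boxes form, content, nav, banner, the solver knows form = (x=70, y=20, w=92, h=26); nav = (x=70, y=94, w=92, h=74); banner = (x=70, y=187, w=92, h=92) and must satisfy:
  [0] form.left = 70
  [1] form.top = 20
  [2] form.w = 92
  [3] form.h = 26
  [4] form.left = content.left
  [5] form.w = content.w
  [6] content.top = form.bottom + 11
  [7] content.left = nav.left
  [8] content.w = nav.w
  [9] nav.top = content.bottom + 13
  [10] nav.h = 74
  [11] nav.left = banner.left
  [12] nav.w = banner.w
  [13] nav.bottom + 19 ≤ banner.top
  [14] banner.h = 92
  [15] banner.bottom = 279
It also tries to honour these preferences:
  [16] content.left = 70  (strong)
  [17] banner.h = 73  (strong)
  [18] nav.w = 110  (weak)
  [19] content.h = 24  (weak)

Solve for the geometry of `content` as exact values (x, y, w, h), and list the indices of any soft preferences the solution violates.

1. content.x = 70  [form.left = content.left]
2. content.w = 92  [form.w = content.w]
3. content.y = 57  [content.top = form.bottom + 11]
4. content.h = 24  [nav.top = content.bottom + 13]

content = (x=70, y=57, w=92, h=24)
violated soft preferences: 17, 18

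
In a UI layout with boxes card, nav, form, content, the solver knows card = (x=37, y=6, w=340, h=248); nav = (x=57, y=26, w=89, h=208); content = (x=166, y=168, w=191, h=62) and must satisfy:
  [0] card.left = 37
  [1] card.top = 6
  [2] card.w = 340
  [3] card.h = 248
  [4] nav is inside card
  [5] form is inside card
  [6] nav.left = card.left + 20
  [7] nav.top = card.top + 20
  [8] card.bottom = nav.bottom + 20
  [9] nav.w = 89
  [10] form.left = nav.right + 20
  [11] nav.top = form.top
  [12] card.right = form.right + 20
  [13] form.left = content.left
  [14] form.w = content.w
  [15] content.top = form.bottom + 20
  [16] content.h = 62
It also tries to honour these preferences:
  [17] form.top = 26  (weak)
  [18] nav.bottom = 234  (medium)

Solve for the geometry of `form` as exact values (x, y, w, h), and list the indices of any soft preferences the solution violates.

form = (x=166, y=26, w=191, h=122)
violated soft preferences: none

1. form.x = 166  [form.left = nav.right + 20]
2. form.y = 26  [nav.top = form.top]
3. form.w = 191  [card.right = form.right + 20]
4. form.h = 122  [content.top = form.bottom + 20]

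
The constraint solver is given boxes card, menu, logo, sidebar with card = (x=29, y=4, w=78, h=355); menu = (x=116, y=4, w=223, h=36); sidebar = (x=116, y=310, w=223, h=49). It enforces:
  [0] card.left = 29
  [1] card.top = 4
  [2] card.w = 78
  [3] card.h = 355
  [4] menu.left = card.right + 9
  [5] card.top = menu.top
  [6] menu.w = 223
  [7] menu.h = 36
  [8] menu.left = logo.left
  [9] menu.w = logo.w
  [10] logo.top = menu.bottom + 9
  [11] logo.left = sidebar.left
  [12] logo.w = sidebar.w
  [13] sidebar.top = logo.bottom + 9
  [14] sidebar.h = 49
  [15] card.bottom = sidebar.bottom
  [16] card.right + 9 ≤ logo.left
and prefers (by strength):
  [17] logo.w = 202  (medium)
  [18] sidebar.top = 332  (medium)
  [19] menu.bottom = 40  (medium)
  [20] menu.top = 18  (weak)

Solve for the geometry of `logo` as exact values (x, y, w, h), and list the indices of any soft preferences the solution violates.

logo = (x=116, y=49, w=223, h=252)
violated soft preferences: 17, 18, 20

1. logo.x = 116  [menu.left = logo.left]
2. logo.w = 223  [menu.w = logo.w]
3. logo.y = 49  [logo.top = menu.bottom + 9]
4. logo.h = 252  [sidebar.top = logo.bottom + 9]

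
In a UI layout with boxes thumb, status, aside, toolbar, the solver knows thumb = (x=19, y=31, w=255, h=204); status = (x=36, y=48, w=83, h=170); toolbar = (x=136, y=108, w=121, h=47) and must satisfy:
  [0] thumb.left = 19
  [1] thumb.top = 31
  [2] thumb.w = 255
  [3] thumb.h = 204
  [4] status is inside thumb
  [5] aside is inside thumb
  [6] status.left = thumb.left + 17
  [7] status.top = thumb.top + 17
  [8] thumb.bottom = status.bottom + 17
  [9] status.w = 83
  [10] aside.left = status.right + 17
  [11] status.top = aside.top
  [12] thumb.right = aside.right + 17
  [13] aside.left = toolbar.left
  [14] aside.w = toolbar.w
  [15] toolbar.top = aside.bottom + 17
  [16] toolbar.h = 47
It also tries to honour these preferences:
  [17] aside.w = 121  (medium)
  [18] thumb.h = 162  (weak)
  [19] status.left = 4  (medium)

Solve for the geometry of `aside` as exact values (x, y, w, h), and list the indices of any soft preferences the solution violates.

1. aside.x = 136  [aside.left = status.right + 17]
2. aside.y = 48  [status.top = aside.top]
3. aside.w = 121  [thumb.right = aside.right + 17]
4. aside.h = 43  [toolbar.top = aside.bottom + 17]

aside = (x=136, y=48, w=121, h=43)
violated soft preferences: 18, 19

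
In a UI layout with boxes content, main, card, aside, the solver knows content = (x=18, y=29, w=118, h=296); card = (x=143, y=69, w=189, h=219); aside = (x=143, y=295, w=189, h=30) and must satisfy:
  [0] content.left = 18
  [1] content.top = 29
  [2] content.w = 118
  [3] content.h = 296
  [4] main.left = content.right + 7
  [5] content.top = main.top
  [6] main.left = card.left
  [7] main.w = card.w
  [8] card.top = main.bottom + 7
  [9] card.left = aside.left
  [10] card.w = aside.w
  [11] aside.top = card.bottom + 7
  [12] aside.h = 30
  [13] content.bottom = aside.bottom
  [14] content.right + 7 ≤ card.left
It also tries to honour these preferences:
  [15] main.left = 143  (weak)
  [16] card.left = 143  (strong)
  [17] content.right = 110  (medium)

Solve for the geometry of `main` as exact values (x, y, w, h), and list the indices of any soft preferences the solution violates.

main = (x=143, y=29, w=189, h=33)
violated soft preferences: 17

1. main.x = 143  [main.left = content.right + 7]
2. main.y = 29  [content.top = main.top]
3. main.w = 189  [main.w = card.w]
4. main.h = 33  [card.top = main.bottom + 7]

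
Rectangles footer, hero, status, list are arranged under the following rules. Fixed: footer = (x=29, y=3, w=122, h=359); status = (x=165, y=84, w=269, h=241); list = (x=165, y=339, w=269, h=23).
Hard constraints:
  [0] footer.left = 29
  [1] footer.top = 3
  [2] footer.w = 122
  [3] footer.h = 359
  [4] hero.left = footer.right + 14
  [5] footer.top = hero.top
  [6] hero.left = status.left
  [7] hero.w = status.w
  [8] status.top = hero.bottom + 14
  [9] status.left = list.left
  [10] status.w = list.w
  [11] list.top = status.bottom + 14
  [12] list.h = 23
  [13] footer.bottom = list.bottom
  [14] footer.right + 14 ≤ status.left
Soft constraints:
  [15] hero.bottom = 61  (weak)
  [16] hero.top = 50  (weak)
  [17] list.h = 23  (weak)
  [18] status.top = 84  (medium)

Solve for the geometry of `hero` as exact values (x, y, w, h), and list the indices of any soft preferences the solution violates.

hero = (x=165, y=3, w=269, h=67)
violated soft preferences: 15, 16

1. hero.x = 165  [hero.left = footer.right + 14]
2. hero.y = 3  [footer.top = hero.top]
3. hero.w = 269  [hero.w = status.w]
4. hero.h = 67  [status.top = hero.bottom + 14]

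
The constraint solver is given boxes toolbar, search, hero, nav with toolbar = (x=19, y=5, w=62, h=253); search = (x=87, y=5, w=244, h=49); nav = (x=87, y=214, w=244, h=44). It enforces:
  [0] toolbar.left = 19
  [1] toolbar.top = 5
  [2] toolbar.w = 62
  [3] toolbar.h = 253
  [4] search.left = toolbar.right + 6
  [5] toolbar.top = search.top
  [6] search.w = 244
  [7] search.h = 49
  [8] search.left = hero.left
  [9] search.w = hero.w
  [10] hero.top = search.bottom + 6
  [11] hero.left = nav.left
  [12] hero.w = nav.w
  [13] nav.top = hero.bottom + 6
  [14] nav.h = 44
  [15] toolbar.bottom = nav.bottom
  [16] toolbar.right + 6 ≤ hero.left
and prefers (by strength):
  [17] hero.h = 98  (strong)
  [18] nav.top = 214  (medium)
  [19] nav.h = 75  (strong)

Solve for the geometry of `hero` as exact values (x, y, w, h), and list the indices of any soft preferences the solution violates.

1. hero.x = 87  [search.left = hero.left]
2. hero.w = 244  [search.w = hero.w]
3. hero.y = 60  [hero.top = search.bottom + 6]
4. hero.h = 148  [nav.top = hero.bottom + 6]

hero = (x=87, y=60, w=244, h=148)
violated soft preferences: 17, 19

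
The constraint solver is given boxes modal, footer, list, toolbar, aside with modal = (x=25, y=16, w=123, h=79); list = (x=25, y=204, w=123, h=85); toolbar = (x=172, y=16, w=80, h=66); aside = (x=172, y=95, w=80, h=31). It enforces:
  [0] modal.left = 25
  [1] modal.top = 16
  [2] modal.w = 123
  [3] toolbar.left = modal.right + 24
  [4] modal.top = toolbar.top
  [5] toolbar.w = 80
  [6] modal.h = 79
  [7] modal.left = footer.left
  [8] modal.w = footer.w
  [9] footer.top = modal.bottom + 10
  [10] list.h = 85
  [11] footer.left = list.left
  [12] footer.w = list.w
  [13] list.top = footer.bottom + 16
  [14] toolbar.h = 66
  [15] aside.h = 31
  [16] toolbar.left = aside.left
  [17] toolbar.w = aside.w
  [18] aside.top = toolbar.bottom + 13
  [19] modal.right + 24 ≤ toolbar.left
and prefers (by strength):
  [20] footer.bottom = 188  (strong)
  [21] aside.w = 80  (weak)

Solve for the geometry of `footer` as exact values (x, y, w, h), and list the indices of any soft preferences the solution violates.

footer = (x=25, y=105, w=123, h=83)
violated soft preferences: none

1. footer.x = 25  [modal.left = footer.left]
2. footer.w = 123  [modal.w = footer.w]
3. footer.y = 105  [footer.top = modal.bottom + 10]
4. footer.h = 83  [list.top = footer.bottom + 16]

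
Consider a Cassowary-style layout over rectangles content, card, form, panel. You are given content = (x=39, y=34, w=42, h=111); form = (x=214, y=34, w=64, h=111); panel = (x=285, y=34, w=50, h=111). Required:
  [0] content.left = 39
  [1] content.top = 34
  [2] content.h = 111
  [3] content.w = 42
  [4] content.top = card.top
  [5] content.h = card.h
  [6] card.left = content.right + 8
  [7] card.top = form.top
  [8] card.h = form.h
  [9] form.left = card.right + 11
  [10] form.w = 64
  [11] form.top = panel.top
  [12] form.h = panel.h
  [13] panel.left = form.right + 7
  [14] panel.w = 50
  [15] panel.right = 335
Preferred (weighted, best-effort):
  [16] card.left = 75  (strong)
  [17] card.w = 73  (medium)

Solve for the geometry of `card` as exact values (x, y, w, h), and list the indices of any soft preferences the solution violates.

card = (x=89, y=34, w=114, h=111)
violated soft preferences: 16, 17

1. card.y = 34  [content.top = card.top]
2. card.h = 111  [content.h = card.h]
3. card.x = 89  [card.left = content.right + 8]
4. card.w = 114  [form.left = card.right + 11]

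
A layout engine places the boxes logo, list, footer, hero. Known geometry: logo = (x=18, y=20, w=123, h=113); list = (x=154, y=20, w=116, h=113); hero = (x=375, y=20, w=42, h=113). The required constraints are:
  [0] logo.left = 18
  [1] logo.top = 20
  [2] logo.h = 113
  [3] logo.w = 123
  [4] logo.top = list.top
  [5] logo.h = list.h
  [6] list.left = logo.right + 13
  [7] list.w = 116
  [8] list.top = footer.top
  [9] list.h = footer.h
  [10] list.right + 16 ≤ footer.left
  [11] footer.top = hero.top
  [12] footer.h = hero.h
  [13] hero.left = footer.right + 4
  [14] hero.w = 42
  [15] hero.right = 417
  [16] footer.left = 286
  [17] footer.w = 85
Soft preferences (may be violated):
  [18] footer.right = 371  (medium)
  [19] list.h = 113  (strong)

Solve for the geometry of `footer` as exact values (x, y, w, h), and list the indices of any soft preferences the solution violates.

footer = (x=286, y=20, w=85, h=113)
violated soft preferences: none

1. footer.y = 20  [list.top = footer.top]
2. footer.h = 113  [list.h = footer.h]
3. footer.x = 286  [footer.left = 286]
4. footer.w = 85  [footer.w = 85]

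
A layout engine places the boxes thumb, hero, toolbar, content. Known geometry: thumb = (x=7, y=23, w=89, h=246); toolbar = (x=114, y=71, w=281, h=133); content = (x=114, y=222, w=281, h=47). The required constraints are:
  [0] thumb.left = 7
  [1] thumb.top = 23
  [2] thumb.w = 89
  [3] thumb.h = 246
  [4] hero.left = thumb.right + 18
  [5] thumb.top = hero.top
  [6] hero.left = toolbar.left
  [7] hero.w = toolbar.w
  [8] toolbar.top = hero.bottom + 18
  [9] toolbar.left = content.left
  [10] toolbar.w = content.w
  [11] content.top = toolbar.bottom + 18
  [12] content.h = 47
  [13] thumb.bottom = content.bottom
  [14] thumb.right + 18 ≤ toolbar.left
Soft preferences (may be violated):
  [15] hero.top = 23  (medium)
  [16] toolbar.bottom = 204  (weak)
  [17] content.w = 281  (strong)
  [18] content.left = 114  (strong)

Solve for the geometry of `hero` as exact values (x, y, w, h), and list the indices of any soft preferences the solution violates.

hero = (x=114, y=23, w=281, h=30)
violated soft preferences: none

1. hero.x = 114  [hero.left = thumb.right + 18]
2. hero.y = 23  [thumb.top = hero.top]
3. hero.w = 281  [hero.w = toolbar.w]
4. hero.h = 30  [toolbar.top = hero.bottom + 18]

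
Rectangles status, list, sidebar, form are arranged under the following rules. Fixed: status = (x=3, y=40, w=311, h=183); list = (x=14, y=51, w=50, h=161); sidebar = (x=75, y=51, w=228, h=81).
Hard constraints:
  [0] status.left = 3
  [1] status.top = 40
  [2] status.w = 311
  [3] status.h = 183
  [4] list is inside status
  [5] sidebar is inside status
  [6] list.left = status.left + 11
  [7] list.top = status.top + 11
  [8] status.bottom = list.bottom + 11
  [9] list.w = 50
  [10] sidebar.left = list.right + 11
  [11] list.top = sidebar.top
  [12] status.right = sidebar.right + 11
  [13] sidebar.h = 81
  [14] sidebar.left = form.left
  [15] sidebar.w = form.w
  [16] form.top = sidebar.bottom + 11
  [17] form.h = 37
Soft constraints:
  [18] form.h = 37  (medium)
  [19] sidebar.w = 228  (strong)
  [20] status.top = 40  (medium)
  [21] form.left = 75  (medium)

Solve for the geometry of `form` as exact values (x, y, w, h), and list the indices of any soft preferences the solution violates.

form = (x=75, y=143, w=228, h=37)
violated soft preferences: none

1. form.x = 75  [sidebar.left = form.left]
2. form.w = 228  [sidebar.w = form.w]
3. form.y = 143  [form.top = sidebar.bottom + 11]
4. form.h = 37  [form.h = 37]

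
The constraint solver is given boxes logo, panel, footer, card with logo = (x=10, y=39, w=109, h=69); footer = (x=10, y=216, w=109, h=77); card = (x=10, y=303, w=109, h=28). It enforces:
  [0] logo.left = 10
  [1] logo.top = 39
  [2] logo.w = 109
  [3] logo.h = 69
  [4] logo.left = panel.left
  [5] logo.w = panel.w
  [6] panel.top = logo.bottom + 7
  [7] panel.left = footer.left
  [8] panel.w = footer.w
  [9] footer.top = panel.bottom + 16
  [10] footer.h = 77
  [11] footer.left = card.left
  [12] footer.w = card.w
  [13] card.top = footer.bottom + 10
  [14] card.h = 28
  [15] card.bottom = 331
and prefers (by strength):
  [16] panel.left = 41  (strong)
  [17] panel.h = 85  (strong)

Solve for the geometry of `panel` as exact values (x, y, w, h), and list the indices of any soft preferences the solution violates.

panel = (x=10, y=115, w=109, h=85)
violated soft preferences: 16

1. panel.x = 10  [logo.left = panel.left]
2. panel.w = 109  [logo.w = panel.w]
3. panel.y = 115  [panel.top = logo.bottom + 7]
4. panel.h = 85  [footer.top = panel.bottom + 16]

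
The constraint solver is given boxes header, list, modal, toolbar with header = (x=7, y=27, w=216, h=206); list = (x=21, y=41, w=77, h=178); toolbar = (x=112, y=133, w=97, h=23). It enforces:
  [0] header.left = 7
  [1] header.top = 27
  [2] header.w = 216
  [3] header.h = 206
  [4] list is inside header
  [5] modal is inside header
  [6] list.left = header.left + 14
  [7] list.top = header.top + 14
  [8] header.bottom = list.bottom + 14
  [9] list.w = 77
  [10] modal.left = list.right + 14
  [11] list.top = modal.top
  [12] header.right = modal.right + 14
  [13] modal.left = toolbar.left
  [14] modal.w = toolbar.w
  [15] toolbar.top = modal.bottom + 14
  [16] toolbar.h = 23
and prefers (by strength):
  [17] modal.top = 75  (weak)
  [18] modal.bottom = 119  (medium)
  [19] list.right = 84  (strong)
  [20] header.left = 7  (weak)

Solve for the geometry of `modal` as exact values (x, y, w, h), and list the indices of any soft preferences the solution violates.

modal = (x=112, y=41, w=97, h=78)
violated soft preferences: 17, 19

1. modal.x = 112  [modal.left = list.right + 14]
2. modal.y = 41  [list.top = modal.top]
3. modal.w = 97  [header.right = modal.right + 14]
4. modal.h = 78  [toolbar.top = modal.bottom + 14]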